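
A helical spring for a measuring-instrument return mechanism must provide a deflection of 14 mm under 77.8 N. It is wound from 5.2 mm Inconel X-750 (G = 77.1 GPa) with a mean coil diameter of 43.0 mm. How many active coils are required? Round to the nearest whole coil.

16

Required rate k = F/δ = 77.8/14 = 5.5571 N/mm
N_a = Gd⁴/(8D³k) = (77.1×10³ × 5.2⁴)/(8 × 43.0³ × 5.5571)
    = 5.63726e+07 / 3.53465e+06 = 15.95 → 16 coils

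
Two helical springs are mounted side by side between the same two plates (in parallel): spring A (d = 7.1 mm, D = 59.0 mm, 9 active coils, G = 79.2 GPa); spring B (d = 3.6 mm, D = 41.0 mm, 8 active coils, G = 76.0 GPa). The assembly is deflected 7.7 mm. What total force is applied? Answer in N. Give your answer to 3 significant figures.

127 N

k_A = Gd⁴/(8D³N_a) = (79.2×10³)(7.1⁴)/(8·59.0³·9) = 13.61 N/mm
k_B = Gd⁴/(8D³N_a) = (76.0×10³)(3.6⁴)/(8·41.0³·8) = 2.894 N/mm
Parallel: k_eq = 13.61 + 2.894 = 16.504 N/mm
F = k_eq·δ = 16.504·7.7 = 127.08 N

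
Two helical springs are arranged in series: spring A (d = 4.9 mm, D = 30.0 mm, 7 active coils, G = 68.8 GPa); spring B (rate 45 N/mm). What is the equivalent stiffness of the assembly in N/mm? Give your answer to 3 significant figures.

16.6 N/mm

k_A = Gd⁴/(8D³N_a) = (68.8×10³)(4.9⁴)/(8·30.0³·7) = 26.231 N/mm
Series: 1/k_eq = 1/26.231 + 1/45 = 0.060345; k_eq = 16.572 N/mm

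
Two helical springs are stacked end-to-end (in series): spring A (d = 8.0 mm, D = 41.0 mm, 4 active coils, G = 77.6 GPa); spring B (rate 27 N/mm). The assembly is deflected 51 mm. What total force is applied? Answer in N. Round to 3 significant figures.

k_A = Gd⁴/(8D³N_a) = (77.6×10³)(8.0⁴)/(8·41.0³·4) = 144.12 N/mm
Series: 1/k_eq = 1/144.12 + 1/27 = 0.043976; k_eq = 22.74 N/mm
F = k_eq·δ = 22.74·51 = 1159.7 N

1160 N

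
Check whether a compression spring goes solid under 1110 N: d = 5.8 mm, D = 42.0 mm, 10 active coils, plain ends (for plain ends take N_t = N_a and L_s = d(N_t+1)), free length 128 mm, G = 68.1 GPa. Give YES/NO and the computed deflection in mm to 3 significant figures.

k = Gd⁴/(8D³N_a) = (68.1×10³)(5.8⁴)/(8·42.0³·10) = 13.002 N/mm
N_t = 10; L_s = 5.8·11 = 63.8 mm; δ_solid = L₀ − L_s = 128 − 63.8 = 64.2 mm
δ = F/k = 1110/13.002 = 85.369 mm
δ ≥ δ_solid → spring goes solid

YES, δ = 85.4 mm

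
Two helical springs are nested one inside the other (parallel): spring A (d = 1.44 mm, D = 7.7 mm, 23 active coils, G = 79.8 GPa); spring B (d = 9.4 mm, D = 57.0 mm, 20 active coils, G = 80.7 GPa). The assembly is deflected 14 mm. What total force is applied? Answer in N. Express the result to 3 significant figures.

k_A = Gd⁴/(8D³N_a) = (79.8×10³)(1.44⁴)/(8·7.7³·23) = 4.0847 N/mm
k_B = Gd⁴/(8D³N_a) = (80.7×10³)(9.4⁴)/(8·57.0³·20) = 21.264 N/mm
Parallel: k_eq = 4.0847 + 21.264 = 25.349 N/mm
F = k_eq·δ = 25.349·14 = 354.88 N

355 N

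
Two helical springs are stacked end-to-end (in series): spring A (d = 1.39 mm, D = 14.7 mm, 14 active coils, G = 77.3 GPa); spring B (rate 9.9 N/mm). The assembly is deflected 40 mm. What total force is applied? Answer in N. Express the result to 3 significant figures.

30.0 N

k_A = Gd⁴/(8D³N_a) = (77.3×10³)(1.39⁴)/(8·14.7³·14) = 0.81109 N/mm
Series: 1/k_eq = 1/0.81109 + 1/9.9 = 1.3339; k_eq = 0.74967 N/mm
F = k_eq·δ = 0.74967·40 = 29.987 N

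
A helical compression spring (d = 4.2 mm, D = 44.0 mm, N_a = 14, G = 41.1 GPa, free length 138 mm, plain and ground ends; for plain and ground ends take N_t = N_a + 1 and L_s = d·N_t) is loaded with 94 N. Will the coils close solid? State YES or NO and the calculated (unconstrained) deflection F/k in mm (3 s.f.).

NO, δ = 70.1 mm

k = Gd⁴/(8D³N_a) = (41.1×10³)(4.2⁴)/(8·44.0³·14) = 1.3405 N/mm
N_t = 15; L_s = 4.2·15 = 63 mm; δ_solid = L₀ − L_s = 138 − 63 = 75 mm
δ = F/k = 94/1.3405 = 70.124 mm
δ < δ_solid → spring does not go solid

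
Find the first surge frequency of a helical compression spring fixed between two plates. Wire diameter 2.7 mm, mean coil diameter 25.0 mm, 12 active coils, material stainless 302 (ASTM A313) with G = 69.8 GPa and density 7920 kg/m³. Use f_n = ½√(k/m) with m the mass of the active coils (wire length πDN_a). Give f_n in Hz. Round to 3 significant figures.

k = Gd⁴/(8D³N_a) = (69.8×10³)(2.7⁴)/(8·25.0³·12) = 2.473 N/mm = 2473 N/m
Wire length L = πDN_a = π·25.0·12 = 942.48 mm
m = ρ·(πd²/4)·L = 7920 × 5.7256×10⁻⁶ m² × 0.94248 m = 0.042738 kg
f_n = ½√(k/m) = 0.5·√(2473/0.042738) = 0.5·√(57864) = 120.27 Hz

120 Hz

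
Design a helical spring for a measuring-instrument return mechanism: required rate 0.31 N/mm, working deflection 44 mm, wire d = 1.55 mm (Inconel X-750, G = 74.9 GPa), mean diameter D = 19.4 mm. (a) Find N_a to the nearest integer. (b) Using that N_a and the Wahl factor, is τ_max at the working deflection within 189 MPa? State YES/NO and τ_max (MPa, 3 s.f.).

(a) 24 coils; (b) NO, τ_max = 201 MPa

N_a = Gd⁴/(8D³k) = (74.9×10³)(1.55⁴)/(8·19.4³·0.31) = 23.88 → N_a = 24
Actual rate k = Gd⁴/(8D³·24) = 0.30839 N/mm
Working load F = kδ = 0.30839·44 = 13.569 N
C = 19.4/1.55 = 12.5161; K_W = (4C−1)/(4C−4)+0.615/C = 1.1143
τ_max = K_W·8FD/(πd³) = 1.1143·180.01 = 200.58 MPa
τ_max > 189 MPa → exceeds allowable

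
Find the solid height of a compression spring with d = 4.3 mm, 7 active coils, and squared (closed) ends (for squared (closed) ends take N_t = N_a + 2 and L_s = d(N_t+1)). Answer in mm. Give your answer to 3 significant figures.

43.0 mm

squared (closed) ends: N_t = N_a + 2 = 7 + 2 = 9
L_s = d·(N_t+1) = 4.3 × 10 = 43 mm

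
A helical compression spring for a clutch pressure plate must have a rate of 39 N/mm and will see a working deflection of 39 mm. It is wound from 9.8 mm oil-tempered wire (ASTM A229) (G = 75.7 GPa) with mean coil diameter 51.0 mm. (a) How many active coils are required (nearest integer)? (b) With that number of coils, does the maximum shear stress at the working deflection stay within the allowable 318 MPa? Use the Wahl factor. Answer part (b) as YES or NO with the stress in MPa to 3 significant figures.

N_a = Gd⁴/(8D³k) = (75.7×10³)(9.8⁴)/(8·51.0³·39) = 16.87 → N_a = 17
Actual rate k = Gd⁴/(8D³·17) = 38.704 N/mm
Working load F = kδ = 38.704·39 = 1509.4 N
C = 51.0/9.8 = 5.2041; K_W = (4C−1)/(4C−4)+0.615/C = 1.2966
τ_max = K_W·8FD/(πd³) = 1.2966·208.28 = 270.05 MPa
τ_max ≤ 318 MPa → acceptable

(a) 17 coils; (b) YES, τ_max = 270 MPa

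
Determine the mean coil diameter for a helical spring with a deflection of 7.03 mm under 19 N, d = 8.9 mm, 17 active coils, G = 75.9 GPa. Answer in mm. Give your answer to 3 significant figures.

Required rate k = F/δ = 19/7.03 = 2.7027 N/mm
D = (Gd⁴/(8N_a·k))^(1/3) = (75.9×10³·8.9⁴/(8·17·2.7027))^(1/3)
  = (1.29558e+06)^(1/3) = 109.0155 mm

109 mm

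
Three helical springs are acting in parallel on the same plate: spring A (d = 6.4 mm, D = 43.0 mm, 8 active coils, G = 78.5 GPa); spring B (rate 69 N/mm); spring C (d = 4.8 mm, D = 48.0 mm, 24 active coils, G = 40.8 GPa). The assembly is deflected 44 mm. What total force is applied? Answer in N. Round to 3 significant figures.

4220 N

k_A = Gd⁴/(8D³N_a) = (78.5×10³)(6.4⁴)/(8·43.0³·8) = 25.882 N/mm
k_C = Gd⁴/(8D³N_a) = (40.8×10³)(4.8⁴)/(8·48.0³·24) = 1.02 N/mm
Parallel: k_eq = 25.882 + 69 + 1.02 = 95.902 N/mm
F = k_eq·δ = 95.902·44 = 4219.7 N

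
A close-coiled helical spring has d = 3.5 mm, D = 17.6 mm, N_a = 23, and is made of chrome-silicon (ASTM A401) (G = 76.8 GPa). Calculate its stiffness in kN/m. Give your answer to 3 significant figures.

11.5 kN/m

k = Gd⁴/(8D³N_a) = (76.8×10³ × 3.5⁴) / (8 × 17.6³ × 23)
  = 1.15248e+07 / 1.00313e+06 = 11.489 N/mm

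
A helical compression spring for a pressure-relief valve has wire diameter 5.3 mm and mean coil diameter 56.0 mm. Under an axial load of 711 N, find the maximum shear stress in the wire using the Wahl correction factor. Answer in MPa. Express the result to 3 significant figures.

Spring index C = D/d = 56.0/5.3 = 10.5660
K_W = (4C−1)/(4C−4) + 0.615/C = 41.264/38.264 + 0.0582 = 1.1366
τ₀ = 8FD/(πd³) = 8·711·56.0/(π·5.3³) = 318528/467.71 = 681.04 MPa
τ_max = K·τ₀ = 1.1366 × 681.04 = 774.07 MPa

774 MPa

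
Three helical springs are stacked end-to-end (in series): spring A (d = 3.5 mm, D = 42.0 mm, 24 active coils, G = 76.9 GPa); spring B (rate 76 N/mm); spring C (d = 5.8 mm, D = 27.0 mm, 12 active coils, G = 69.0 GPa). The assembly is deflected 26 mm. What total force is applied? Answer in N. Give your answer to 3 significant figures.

20.5 N

k_A = Gd⁴/(8D³N_a) = (76.9×10³)(3.5⁴)/(8·42.0³·24) = 0.81124 N/mm
k_C = Gd⁴/(8D³N_a) = (69.0×10³)(5.8⁴)/(8·27.0³·12) = 41.324 N/mm
Series: 1/k_eq = 1/0.81124 + 1/76 + 1/41.324 = 1.27; k_eq = 0.78738 N/mm
F = k_eq·δ = 0.78738·26 = 20.472 N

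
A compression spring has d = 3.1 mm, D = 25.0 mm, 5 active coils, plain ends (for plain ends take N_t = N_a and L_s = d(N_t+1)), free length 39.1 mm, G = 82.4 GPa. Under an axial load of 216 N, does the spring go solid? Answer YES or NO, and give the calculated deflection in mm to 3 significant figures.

k = Gd⁴/(8D³N_a) = (82.4×10³)(3.1⁴)/(8·25.0³·5) = 12.176 N/mm
N_t = 5; L_s = 3.1·6 = 18.6 mm; δ_solid = L₀ − L_s = 39.1 − 18.6 = 20.5 mm
δ = F/k = 216/12.176 = 17.74 mm
δ < δ_solid → spring does not go solid

NO, δ = 17.7 mm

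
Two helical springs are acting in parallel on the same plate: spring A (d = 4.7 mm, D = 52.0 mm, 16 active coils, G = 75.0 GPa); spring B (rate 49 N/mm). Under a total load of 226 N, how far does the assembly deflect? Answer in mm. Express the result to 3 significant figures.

4.43 mm

k_A = Gd⁴/(8D³N_a) = (75.0×10³)(4.7⁴)/(8·52.0³·16) = 2.0334 N/mm
Parallel: k_eq = 2.0334 + 49 = 51.033 N/mm
δ = F/k_eq = 226/51.033 = 4.4285 mm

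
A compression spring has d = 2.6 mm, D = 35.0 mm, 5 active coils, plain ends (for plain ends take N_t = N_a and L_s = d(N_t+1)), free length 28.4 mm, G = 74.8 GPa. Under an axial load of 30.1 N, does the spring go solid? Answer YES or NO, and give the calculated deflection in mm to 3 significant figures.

YES, δ = 15.1 mm

k = Gd⁴/(8D³N_a) = (74.8×10³)(2.6⁴)/(8·35.0³·5) = 1.9931 N/mm
N_t = 5; L_s = 2.6·6 = 15.6 mm; δ_solid = L₀ − L_s = 28.4 − 15.6 = 12.8 mm
δ = F/k = 30.1/1.9931 = 15.102 mm
δ ≥ δ_solid → spring goes solid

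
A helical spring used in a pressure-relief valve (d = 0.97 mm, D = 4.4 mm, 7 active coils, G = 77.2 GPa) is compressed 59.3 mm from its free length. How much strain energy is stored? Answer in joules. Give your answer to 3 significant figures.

k = Gd⁴/(8D³N_a) = (77.2×10³)(0.97⁴)/(8·4.4³·7) = 14.327 N/mm
U = ½kδ² = 0.5 × 14.327 × 59.3² = 25191 N·mm = 25.191 J

25.2 J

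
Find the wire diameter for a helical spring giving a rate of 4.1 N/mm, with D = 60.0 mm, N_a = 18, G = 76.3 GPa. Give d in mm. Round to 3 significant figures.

6.39 mm

d = (8D³N_a·k / G)^(1/4) = (8·60.0³·18·4.1 / (76.3×10³))^0.25
  = (1671.4)^0.25 = 6.3939 mm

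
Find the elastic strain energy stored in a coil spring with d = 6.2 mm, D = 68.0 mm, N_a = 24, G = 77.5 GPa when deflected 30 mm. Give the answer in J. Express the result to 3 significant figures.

k = Gd⁴/(8D³N_a) = (77.5×10³)(6.2⁴)/(8·68.0³·24) = 1.8969 N/mm
U = ½kδ² = 0.5 × 1.8969 × 30² = 853.6 N·mm = 0.8536 J

0.854 J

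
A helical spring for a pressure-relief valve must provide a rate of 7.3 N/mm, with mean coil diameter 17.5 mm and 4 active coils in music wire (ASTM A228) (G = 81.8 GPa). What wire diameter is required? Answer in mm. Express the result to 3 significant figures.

d = (8D³N_a·k / G)^(1/4) = (8·17.5³·4·7.3 / (81.8×10³))^0.25
  = (15.305)^0.25 = 1.9779 mm

1.98 mm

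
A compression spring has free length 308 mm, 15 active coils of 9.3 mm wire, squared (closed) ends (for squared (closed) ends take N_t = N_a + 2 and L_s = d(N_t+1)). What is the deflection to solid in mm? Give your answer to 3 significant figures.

N_t = 17; L_s = 9.3·18 = 167.4 mm
δ_solid = L₀ − L_s = 308 − 167.4 = 140.6 mm

141 mm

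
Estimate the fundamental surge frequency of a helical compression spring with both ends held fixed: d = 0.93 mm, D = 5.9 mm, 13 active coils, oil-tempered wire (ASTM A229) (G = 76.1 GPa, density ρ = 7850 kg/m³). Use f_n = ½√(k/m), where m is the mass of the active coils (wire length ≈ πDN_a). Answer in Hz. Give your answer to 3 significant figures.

k = Gd⁴/(8D³N_a) = (76.1×10³)(0.93⁴)/(8·5.9³·13) = 2.6652 N/mm = 2665.2 N/m
Wire length L = πDN_a = π·5.9·13 = 240.96 mm
m = ρ·(πd²/4)·L = 7850 × 0.67929×10⁻⁶ m² × 0.24096 m = 0.0012849 kg
f_n = ½√(k/m) = 0.5·√(2665.2/0.0012849) = 0.5·√(2.0742e+06) = 720.11 Hz

720 Hz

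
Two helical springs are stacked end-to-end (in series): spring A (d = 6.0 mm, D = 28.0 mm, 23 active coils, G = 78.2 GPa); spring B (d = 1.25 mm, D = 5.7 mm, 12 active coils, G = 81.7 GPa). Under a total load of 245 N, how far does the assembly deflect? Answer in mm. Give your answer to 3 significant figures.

k_A = Gd⁴/(8D³N_a) = (78.2×10³)(6.0⁴)/(8·28.0³·23) = 25.091 N/mm
k_B = Gd⁴/(8D³N_a) = (81.7×10³)(1.25⁴)/(8·5.7³·12) = 11.219 N/mm
Series: 1/k_eq = 1/25.091 + 1/11.219 = 0.12899; k_eq = 7.7527 N/mm
δ = F/k_eq = 245/7.7527 = 31.602 mm

31.6 mm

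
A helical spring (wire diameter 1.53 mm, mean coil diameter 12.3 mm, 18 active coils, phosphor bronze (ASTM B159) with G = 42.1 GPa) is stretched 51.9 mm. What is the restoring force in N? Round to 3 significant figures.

k = Gd⁴/(8D³N_a) = (42.1×10³)(1.53⁴)/(8·12.3³·18) = 0.86093 N/mm
F = k·δ = 0.86093 × 51.9 = 44.682 N

44.7 N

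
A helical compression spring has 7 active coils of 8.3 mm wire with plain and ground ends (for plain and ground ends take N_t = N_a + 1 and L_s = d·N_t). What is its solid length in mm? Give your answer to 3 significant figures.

plain and ground ends: N_t = N_a + 1 = 7 + 1 = 8
L_s = d·N_t = 8.3 × 8 = 66.4 mm

66.4 mm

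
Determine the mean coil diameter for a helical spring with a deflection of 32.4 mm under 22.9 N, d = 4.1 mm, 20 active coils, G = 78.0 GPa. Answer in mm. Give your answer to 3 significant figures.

58.0 mm

Required rate k = F/δ = 22.9/32.4 = 0.70679 N/mm
D = (Gd⁴/(8N_a·k))^(1/3) = (78.0×10³·4.1⁴/(8·20·0.70679))^(1/3)
  = (194903)^(1/3) = 57.9793 mm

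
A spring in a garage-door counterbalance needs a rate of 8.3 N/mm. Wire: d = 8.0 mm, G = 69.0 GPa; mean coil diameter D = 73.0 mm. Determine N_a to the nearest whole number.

N_a = Gd⁴/(8D³k) = (69.0×10³ × 8.0⁴)/(8 × 73.0³ × 8.3)
    = 2.82624e+08 / 2.58307e+07 = 10.94 → 11 coils

11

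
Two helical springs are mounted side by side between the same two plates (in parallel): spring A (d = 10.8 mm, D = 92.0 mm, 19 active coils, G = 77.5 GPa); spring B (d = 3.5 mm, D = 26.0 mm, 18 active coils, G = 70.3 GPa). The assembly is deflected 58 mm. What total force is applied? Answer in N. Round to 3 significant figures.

k_A = Gd⁴/(8D³N_a) = (77.5×10³)(10.8⁴)/(8·92.0³·19) = 8.9082 N/mm
k_B = Gd⁴/(8D³N_a) = (70.3×10³)(3.5⁴)/(8·26.0³·18) = 4.1682 N/mm
Parallel: k_eq = 8.9082 + 4.1682 = 13.076 N/mm
F = k_eq·δ = 13.076·58 = 758.43 N

758 N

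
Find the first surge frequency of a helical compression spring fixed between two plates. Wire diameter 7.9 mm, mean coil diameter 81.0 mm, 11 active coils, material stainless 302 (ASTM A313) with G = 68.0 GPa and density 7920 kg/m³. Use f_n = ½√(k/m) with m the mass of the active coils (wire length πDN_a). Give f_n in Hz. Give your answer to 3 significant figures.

k = Gd⁴/(8D³N_a) = (68.0×10³)(7.9⁴)/(8·81.0³·11) = 5.6634 N/mm = 5663.4 N/m
Wire length L = πDN_a = π·81.0·11 = 2799.2 mm
m = ρ·(πd²/4)·L = 7920 × 49.017×10⁻⁶ m² × 2.7992 m = 1.0867 kg
f_n = ½√(k/m) = 0.5·√(5663.4/1.0867) = 0.5·√(5211.7) = 36.096 Hz

36.1 Hz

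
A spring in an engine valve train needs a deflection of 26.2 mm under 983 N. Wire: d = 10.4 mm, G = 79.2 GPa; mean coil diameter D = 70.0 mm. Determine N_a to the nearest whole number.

9

Required rate k = F/δ = 983/26.2 = 37.519 N/mm
N_a = Gd⁴/(8D³k) = (79.2×10³ × 10.4⁴)/(8 × 70.0³ × 37.519)
    = 9.26528e+08 / 1.02952e+08 = 9 → 9 coils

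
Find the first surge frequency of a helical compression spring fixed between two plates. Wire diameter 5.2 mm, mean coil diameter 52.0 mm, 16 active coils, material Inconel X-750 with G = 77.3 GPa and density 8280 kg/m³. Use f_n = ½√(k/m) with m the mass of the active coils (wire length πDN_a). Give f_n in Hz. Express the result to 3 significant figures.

41.3 Hz

k = Gd⁴/(8D³N_a) = (77.3×10³)(5.2⁴)/(8·52.0³·16) = 3.1403 N/mm = 3140.3 N/m
Wire length L = πDN_a = π·52.0·16 = 2613.8 mm
m = ρ·(πd²/4)·L = 8280 × 21.237×10⁻⁶ m² × 2.6138 m = 0.45962 kg
f_n = ½√(k/m) = 0.5·√(3140.3/0.45962) = 0.5·√(6832.4) = 41.329 Hz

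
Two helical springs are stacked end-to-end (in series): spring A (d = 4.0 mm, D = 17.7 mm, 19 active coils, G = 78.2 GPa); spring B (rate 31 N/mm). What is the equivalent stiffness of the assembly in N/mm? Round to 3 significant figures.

13.4 N/mm

k_A = Gd⁴/(8D³N_a) = (78.2×10³)(4.0⁴)/(8·17.7³·19) = 23.751 N/mm
Series: 1/k_eq = 1/23.751 + 1/31 = 0.074361; k_eq = 13.448 N/mm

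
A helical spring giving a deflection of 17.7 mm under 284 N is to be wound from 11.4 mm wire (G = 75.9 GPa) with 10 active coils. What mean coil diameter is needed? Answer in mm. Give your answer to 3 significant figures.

Required rate k = F/δ = 284/17.7 = 16.045 N/mm
D = (Gd⁴/(8N_a·k))^(1/3) = (75.9×10³·11.4⁴/(8·10·16.045))^(1/3)
  = (998679)^(1/3) = 99.9560 mm

100 mm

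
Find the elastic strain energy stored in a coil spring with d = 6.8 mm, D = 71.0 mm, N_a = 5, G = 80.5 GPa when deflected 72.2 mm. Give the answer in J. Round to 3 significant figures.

k = Gd⁴/(8D³N_a) = (80.5×10³)(6.8⁴)/(8·71.0³·5) = 12.023 N/mm
U = ½kδ² = 0.5 × 12.023 × 72.2² = 31336 N·mm = 31.336 J

31.3 J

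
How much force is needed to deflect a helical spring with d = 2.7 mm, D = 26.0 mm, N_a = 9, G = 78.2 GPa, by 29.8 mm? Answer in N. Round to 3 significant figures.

97.9 N

k = Gd⁴/(8D³N_a) = (78.2×10³)(2.7⁴)/(8·26.0³·9) = 3.284 N/mm
F = k·δ = 3.284 × 29.8 = 97.865 N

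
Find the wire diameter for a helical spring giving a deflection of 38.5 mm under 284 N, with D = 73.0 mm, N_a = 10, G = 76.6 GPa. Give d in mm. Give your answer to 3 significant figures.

Required rate k = F/δ = 284/38.5 = 7.3766 N/mm
d = (8D³N_a·k / G)^(1/4) = (8·73.0³·10·7.3766 / (76.6×10³))^0.25
  = (2997)^0.25 = 7.3990 mm

7.40 mm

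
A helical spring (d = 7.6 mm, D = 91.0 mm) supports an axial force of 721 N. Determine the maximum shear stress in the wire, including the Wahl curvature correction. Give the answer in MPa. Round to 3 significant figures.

Spring index C = D/d = 91.0/7.6 = 11.9737
K_W = (4C−1)/(4C−4) + 0.615/C = 46.895/43.895 + 0.0514 = 1.1197
τ₀ = 8FD/(πd³) = 8·721·91.0/(π·7.6³) = 524888/1379.1 = 380.61 MPa
τ_max = K·τ₀ = 1.1197 × 380.61 = 426.17 MPa

426 MPa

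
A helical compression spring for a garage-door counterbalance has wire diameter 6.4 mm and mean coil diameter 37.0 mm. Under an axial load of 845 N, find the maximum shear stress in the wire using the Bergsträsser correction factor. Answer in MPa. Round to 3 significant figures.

379 MPa

Spring index C = D/d = 37.0/6.4 = 5.7812
K_B = (4C+2)/(4C−3) = 25.125/20.125 = 1.2484
τ₀ = 8FD/(πd³) = 8·845·37.0/(π·6.4³) = 250120/823.55 = 303.71 MPa
τ_max = K·τ₀ = 1.2484 × 303.71 = 379.17 MPa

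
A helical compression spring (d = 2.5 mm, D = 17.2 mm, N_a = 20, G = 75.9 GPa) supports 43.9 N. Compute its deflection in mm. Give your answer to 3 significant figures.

k = Gd⁴/(8D³N_a) = (75.9×10³)(2.5⁴)/(8·17.2³·20) = 3.6416 N/mm
δ = F/k = 43.9 / 3.6416 = 12.055 mm

12.1 mm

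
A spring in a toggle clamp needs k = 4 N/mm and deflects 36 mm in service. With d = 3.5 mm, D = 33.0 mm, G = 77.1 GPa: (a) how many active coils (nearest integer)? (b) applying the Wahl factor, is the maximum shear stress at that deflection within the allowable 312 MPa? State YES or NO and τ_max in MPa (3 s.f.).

(a) 10 coils; (b) NO, τ_max = 328 MPa

N_a = Gd⁴/(8D³k) = (77.1×10³)(3.5⁴)/(8·33.0³·4) = 10.06 → N_a = 10
Actual rate k = Gd⁴/(8D³·10) = 4.0243 N/mm
Working load F = kδ = 4.0243·36 = 144.88 N
C = 33.0/3.5 = 9.4286; K_W = (4C−1)/(4C−4)+0.615/C = 1.1542
τ_max = K_W·8FD/(πd³) = 1.1542·283.95 = 327.74 MPa
τ_max > 312 MPa → exceeds allowable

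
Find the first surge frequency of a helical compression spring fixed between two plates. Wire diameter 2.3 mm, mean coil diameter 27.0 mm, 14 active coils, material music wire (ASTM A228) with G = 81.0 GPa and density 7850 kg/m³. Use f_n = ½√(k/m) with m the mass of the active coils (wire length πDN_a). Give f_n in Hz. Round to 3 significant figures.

k = Gd⁴/(8D³N_a) = (81.0×10³)(2.3⁴)/(8·27.0³·14) = 1.0282 N/mm = 1028.2 N/m
Wire length L = πDN_a = π·27.0·14 = 1187.5 mm
m = ρ·(πd²/4)·L = 7850 × 4.1548×10⁻⁶ m² × 1.1875 m = 0.038731 kg
f_n = ½√(k/m) = 0.5·√(1028.2/0.038731) = 0.5·√(26548) = 81.468 Hz

81.5 Hz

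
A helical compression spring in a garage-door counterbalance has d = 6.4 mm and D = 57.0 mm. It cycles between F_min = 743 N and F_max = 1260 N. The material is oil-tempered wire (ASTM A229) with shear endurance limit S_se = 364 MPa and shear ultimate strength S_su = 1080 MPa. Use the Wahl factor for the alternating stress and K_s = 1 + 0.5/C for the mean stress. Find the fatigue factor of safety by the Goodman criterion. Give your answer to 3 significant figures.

1.00

C = D/d = 57.0/6.4 = 8.9062; K_W = (4C−1)/(4C−4)+0.615/C = 1.1639; K_s = 1+0.5/C = 1.0561
F_a = (F_max−F_min)/2 = 258.5 N; F_m = (F_max+F_min)/2 = 1001.5 N
τ_a = K_W·8F_aD/(πd³) = 1.1639 × 143.13 = 166.59 MPa
τ_m = K_s·8F_mD/(πd³) = 1.0561 × 554.53 = 585.66 MPa
Goodman: 1/n_f = τ_a/S_se + τ_m/S_su = 166.59/364 + 585.66/1080 = 0.45767 + 0.54228 = 0.99995
n_f = 1/0.99995 = 1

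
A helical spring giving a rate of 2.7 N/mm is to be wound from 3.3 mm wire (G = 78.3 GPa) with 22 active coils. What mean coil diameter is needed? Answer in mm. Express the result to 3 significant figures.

26.9 mm

D = (Gd⁴/(8N_a·k))^(1/3) = (78.3×10³·3.3⁴/(8·22·2.7))^(1/3)
  = (19540.7)^(1/3) = 26.9348 mm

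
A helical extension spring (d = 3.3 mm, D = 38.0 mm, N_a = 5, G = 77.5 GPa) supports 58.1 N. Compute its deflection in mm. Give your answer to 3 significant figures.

13.9 mm

k = Gd⁴/(8D³N_a) = (77.5×10³)(3.3⁴)/(8·38.0³·5) = 4.1874 N/mm
δ = F/k = 58.1 / 4.1874 = 13.875 mm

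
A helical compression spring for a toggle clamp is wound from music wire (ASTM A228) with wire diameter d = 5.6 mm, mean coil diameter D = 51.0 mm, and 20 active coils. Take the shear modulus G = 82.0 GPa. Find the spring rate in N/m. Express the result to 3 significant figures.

k = Gd⁴/(8D³N_a) = (82.0×10³ × 5.6⁴) / (8 × 51.0³ × 20)
  = 8.06429e+07 / 2.12242e+07 = 3.7996 N/mm = 3799.6 N/m

3800 N/m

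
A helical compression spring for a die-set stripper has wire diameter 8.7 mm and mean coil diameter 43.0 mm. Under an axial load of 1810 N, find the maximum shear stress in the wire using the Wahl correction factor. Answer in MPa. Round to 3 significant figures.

Spring index C = D/d = 43.0/8.7 = 4.9425
K_W = (4C−1)/(4C−4) + 0.615/C = 18.770/15.770 + 0.1244 = 1.3147
τ₀ = 8FD/(πd³) = 8·1810·43.0/(π·8.7³) = 622640/2068.7 = 300.97 MPa
τ_max = K·τ₀ = 1.3147 × 300.97 = 395.68 MPa

396 MPa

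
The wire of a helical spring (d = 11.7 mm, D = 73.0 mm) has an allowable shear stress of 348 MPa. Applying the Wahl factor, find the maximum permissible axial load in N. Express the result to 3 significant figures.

2410 N

C = D/d = 73.0/11.7 = 6.2393
K_W = (4C−1)/(4C−4) + 0.615/C = 23.957/20.957 + 0.0986 = 1.2417
τ_max = K·8FD/(πd³) → F_max = τ_allow·πd³/(8DK)
F_max = 348·π·11.7³/(8·73.0·1.2417) = 1.751e+06/725.16 = 2414.6 N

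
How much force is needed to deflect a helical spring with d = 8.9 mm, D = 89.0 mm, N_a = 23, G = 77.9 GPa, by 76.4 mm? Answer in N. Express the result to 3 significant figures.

288 N

k = Gd⁴/(8D³N_a) = (77.9×10³)(8.9⁴)/(8·89.0³·23) = 3.768 N/mm
F = k·δ = 3.768 × 76.4 = 287.87 N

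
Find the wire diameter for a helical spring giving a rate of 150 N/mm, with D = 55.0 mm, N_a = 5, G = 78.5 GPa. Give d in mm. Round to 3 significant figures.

10.6 mm

d = (8D³N_a·k / G)^(1/4) = (8·55.0³·5·150 / (78.5×10³))^0.25
  = (12717)^0.25 = 10.6192 mm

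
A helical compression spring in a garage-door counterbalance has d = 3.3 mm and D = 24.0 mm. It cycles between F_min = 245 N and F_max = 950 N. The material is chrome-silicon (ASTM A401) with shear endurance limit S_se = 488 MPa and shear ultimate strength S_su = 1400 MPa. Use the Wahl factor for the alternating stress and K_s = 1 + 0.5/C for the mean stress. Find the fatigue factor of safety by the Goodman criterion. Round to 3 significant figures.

C = D/d = 24.0/3.3 = 7.2727; K_W = (4C−1)/(4C−4)+0.615/C = 1.2041; K_s = 1+0.5/C = 1.0688
F_a = (F_max−F_min)/2 = 352.5 N; F_m = (F_max+F_min)/2 = 597.5 N
τ_a = K_W·8F_aD/(πd³) = 1.2041 × 599.47 = 721.84 MPa
τ_m = K_s·8F_mD/(πd³) = 1.0688 × 1016.1 = 1086 MPa
Goodman: 1/n_f = τ_a/S_se + τ_m/S_su = 721.84/488 + 1086/1400 = 1.47918 + 0.77570 = 2.2549
n_f = 1/2.2549 = 0.4435

0.443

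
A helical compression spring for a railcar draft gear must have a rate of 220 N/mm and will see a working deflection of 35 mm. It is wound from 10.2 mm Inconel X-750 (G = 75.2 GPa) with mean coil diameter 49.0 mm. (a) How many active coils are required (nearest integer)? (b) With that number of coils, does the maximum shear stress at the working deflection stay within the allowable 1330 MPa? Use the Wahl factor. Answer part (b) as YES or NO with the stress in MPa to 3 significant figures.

N_a = Gd⁴/(8D³k) = (75.2×10³)(10.2⁴)/(8·49.0³·220) = 3.931 → N_a = 4
Actual rate k = Gd⁴/(8D³·4) = 216.21 N/mm
Working load F = kδ = 216.21·35 = 7567.4 N
C = 49.0/10.2 = 4.8039; K_W = (4C−1)/(4C−4)+0.615/C = 1.3252
τ_max = K_W·8FD/(πd³) = 1.3252·889.78 = 1179.1 MPa
τ_max ≤ 1330 MPa → acceptable

(a) 4 coils; (b) YES, τ_max = 1180 MPa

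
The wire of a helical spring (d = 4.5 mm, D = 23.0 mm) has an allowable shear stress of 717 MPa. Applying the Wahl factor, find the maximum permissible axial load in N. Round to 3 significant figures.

C = D/d = 23.0/4.5 = 5.1111
K_W = (4C−1)/(4C−4) + 0.615/C = 19.444/16.444 + 0.1203 = 1.3028
τ_max = K·8FD/(πd³) → F_max = τ_allow·πd³/(8DK)
F_max = 717·π·4.5³/(8·23.0·1.3028) = 2.0526e+05/239.71 = 856.3 N

856 N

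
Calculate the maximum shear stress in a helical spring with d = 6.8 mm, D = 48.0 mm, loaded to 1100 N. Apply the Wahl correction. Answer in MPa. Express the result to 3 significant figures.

518 MPa

Spring index C = D/d = 48.0/6.8 = 7.0588
K_W = (4C−1)/(4C−4) + 0.615/C = 27.235/24.235 + 0.0871 = 1.2109
τ₀ = 8FD/(πd³) = 8·1100·48.0/(π·6.8³) = 422400/987.82 = 427.61 MPa
τ_max = K·τ₀ = 1.2109 × 427.61 = 517.8 MPa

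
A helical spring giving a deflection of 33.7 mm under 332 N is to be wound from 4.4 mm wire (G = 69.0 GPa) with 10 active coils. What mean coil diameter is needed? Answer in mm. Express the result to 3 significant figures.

32.0 mm

Required rate k = F/δ = 332/33.7 = 9.8516 N/mm
D = (Gd⁴/(8N_a·k))^(1/3) = (69.0×10³·4.4⁴/(8·10·9.8516))^(1/3)
  = (32814.2)^(1/3) = 32.0150 mm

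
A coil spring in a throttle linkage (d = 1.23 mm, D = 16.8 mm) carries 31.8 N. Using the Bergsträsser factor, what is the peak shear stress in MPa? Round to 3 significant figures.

802 MPa

Spring index C = D/d = 16.8/1.23 = 13.6585
K_B = (4C+2)/(4C−3) = 56.634/51.634 = 1.0968
τ₀ = 8FD/(πd³) = 8·31.8·16.8/(π·1.23³) = 4273.92/5.8461 = 731.07 MPa
τ_max = K·τ₀ = 1.0968 × 731.07 = 801.87 MPa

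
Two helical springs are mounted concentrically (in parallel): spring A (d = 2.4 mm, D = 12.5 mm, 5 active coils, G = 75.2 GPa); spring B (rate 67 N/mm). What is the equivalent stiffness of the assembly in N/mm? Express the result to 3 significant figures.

k_A = Gd⁴/(8D³N_a) = (75.2×10³)(2.4⁴)/(8·12.5³·5) = 31.935 N/mm
Parallel: k_eq = 31.935 + 67 = 98.935 N/mm

98.9 N/mm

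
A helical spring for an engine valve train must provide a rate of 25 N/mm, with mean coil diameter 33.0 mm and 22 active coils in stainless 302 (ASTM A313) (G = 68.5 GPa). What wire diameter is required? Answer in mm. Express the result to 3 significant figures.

d = (8D³N_a·k / G)^(1/4) = (8·33.0³·22·25 / (68.5×10³))^0.25
  = (2308.4)^0.25 = 6.9315 mm

6.93 mm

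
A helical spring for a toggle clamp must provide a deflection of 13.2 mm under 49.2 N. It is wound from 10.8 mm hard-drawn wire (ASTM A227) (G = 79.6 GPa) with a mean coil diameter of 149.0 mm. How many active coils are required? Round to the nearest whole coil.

Required rate k = F/δ = 49.2/13.2 = 3.7273 N/mm
N_a = Gd⁴/(8D³k) = (79.6×10³ × 10.8⁴)/(8 × 149.0³ × 3.7273)
    = 1.08295e+09 / 9.8637e+07 = 10.98 → 11 coils

11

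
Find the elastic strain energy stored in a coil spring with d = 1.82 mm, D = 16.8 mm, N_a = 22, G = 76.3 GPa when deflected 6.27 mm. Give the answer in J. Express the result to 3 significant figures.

k = Gd⁴/(8D³N_a) = (76.3×10³)(1.82⁴)/(8·16.8³·22) = 1.0032 N/mm
U = ½kδ² = 0.5 × 1.0032 × 6.27² = 19.719 N·mm = 0.019719 J

0.0197 J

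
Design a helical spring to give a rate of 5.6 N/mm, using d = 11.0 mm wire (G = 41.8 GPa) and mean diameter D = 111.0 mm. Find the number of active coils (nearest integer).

N_a = Gd⁴/(8D³k) = (41.8×10³ × 11.0⁴)/(8 × 111.0³ × 5.6)
    = 6.11994e+08 / 6.12699e+07 = 9.988 → 10 coils

10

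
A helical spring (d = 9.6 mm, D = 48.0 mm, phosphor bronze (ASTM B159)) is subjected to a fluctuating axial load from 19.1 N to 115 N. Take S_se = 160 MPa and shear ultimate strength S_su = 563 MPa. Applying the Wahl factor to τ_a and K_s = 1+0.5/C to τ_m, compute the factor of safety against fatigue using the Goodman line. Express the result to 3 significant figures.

13.8

C = D/d = 48.0/9.6 = 5.0000; K_W = (4C−1)/(4C−4)+0.615/C = 1.3105; K_s = 1+0.5/C = 1.1000
F_a = (F_max−F_min)/2 = 47.95 N; F_m = (F_max+F_min)/2 = 67.05 N
τ_a = K_W·8F_aD/(πd³) = 1.3105 × 6.6245 = 8.6815 MPa
τ_m = K_s·8F_mD/(πd³) = 1.1000 × 9.2633 = 10.19 MPa
Goodman: 1/n_f = τ_a/S_se + τ_m/S_su = 8.6815/160 + 10.19/563 = 0.05426 + 0.01810 = 0.072358
n_f = 1/0.072358 = 13.82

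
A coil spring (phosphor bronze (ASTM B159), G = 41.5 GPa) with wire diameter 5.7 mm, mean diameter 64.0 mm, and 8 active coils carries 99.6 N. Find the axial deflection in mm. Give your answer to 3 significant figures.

38.1 mm

k = Gd⁴/(8D³N_a) = (41.5×10³)(5.7⁴)/(8·64.0³·8) = 2.6111 N/mm
δ = F/k = 99.6 / 2.6111 = 38.144 mm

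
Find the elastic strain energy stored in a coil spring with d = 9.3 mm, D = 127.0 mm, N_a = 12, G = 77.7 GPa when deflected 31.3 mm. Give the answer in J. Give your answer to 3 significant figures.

k = Gd⁴/(8D³N_a) = (77.7×10³)(9.3⁴)/(8·127.0³·12) = 2.9558 N/mm
U = ½kδ² = 0.5 × 2.9558 × 31.3² = 1447.9 N·mm = 1.4479 J

1.45 J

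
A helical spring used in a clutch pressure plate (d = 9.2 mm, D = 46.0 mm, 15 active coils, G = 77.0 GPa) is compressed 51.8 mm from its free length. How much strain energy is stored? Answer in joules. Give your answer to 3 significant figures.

k = Gd⁴/(8D³N_a) = (77.0×10³)(9.2⁴)/(8·46.0³·15) = 47.227 N/mm
U = ½kδ² = 0.5 × 47.227 × 51.8² = 63360 N·mm = 63.36 J

63.4 J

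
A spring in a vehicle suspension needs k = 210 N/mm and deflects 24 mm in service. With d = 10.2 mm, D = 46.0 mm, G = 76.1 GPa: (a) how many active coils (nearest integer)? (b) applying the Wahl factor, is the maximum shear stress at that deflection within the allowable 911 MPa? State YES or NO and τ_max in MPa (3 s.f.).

(a) 5 coils; (b) YES, τ_max = 757 MPa

N_a = Gd⁴/(8D³k) = (76.1×10³)(10.2⁴)/(8·46.0³·210) = 5.037 → N_a = 5
Actual rate k = Gd⁴/(8D³·5) = 211.57 N/mm
Working load F = kδ = 211.57·24 = 5077.7 N
C = 46.0/10.2 = 4.5098; K_W = (4C−1)/(4C−4)+0.615/C = 1.3501
τ_max = K_W·8FD/(πd³) = 1.3501·560.48 = 756.68 MPa
τ_max ≤ 911 MPa → acceptable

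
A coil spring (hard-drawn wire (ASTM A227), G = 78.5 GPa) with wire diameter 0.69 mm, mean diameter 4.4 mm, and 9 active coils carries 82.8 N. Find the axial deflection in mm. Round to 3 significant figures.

28.5 mm

k = Gd⁴/(8D³N_a) = (78.5×10³)(0.69⁴)/(8·4.4³·9) = 2.9012 N/mm
δ = F/k = 82.8 / 2.9012 = 28.54 mm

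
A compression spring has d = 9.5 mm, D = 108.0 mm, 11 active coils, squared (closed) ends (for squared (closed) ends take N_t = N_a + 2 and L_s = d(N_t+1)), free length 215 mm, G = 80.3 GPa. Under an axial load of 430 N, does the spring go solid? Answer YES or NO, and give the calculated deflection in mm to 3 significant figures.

NO, δ = 72.9 mm

k = Gd⁴/(8D³N_a) = (80.3×10³)(9.5⁴)/(8·108.0³·11) = 5.9001 N/mm
N_t = 13; L_s = 9.5·14 = 133 mm; δ_solid = L₀ − L_s = 215 − 133 = 82 mm
δ = F/k = 430/5.9001 = 72.881 mm
δ < δ_solid → spring does not go solid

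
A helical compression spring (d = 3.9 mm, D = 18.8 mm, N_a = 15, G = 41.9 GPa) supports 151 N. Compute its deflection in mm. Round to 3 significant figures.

k = Gd⁴/(8D³N_a) = (41.9×10³)(3.9⁴)/(8·18.8³·15) = 12.157 N/mm
δ = F/k = 151 / 12.157 = 12.421 mm

12.4 mm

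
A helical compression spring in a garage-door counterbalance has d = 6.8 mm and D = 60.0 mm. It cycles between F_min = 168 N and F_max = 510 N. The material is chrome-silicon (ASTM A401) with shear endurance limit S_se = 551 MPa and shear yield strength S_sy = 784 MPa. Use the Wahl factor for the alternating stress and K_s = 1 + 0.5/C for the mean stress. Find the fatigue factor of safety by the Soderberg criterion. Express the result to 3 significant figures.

C = D/d = 60.0/6.8 = 8.8235; K_W = (4C−1)/(4C−4)+0.615/C = 1.1656; K_s = 1+0.5/C = 1.0567
F_a = (F_max−F_min)/2 = 171 N; F_m = (F_max+F_min)/2 = 339 N
τ_a = K_W·8F_aD/(πd³) = 1.1656 × 83.092 = 96.849 MPa
τ_m = K_s·8F_mD/(πd³) = 1.0567 × 164.73 = 174.06 MPa
Soderberg: 1/n_f = τ_a/S_se + τ_m/S_sy = 96.849/551 + 174.06/784 = 0.17577 + 0.22202 = 0.39779
n_f = 1/0.39779 = 2.514

2.51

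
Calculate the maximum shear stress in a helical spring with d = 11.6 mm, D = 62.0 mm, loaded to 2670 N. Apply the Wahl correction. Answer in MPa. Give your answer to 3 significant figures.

348 MPa

Spring index C = D/d = 62.0/11.6 = 5.3448
K_W = (4C−1)/(4C−4) + 0.615/C = 20.379/17.379 + 0.1151 = 1.2877
τ₀ = 8FD/(πd³) = 8·2670·62.0/(π·11.6³) = 1.32432e+06/4903.7 = 270.07 MPa
τ_max = K·τ₀ = 1.2877 × 270.07 = 347.76 MPa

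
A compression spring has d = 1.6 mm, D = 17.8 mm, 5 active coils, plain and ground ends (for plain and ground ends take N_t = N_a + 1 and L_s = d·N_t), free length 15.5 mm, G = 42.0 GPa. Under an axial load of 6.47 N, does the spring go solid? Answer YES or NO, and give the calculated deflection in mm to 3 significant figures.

k = Gd⁴/(8D³N_a) = (42.0×10³)(1.6⁴)/(8·17.8³·5) = 1.2201 N/mm
N_t = 6; L_s = 1.6·6 = 9.6 mm; δ_solid = L₀ − L_s = 15.5 − 9.6 = 5.9 mm
δ = F/k = 6.47/1.2201 = 5.3027 mm
δ < δ_solid → spring does not go solid

NO, δ = 5.30 mm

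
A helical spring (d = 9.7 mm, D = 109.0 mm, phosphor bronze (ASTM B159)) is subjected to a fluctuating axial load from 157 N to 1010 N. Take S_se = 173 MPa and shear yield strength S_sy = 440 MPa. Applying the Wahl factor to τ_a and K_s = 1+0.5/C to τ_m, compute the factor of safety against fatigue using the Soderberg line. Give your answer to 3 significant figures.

0.789

C = D/d = 109.0/9.7 = 11.2371; K_W = (4C−1)/(4C−4)+0.615/C = 1.1280; K_s = 1+0.5/C = 1.0445
F_a = (F_max−F_min)/2 = 426.5 N; F_m = (F_max+F_min)/2 = 583.5 N
τ_a = K_W·8F_aD/(πd³) = 1.1280 × 129.71 = 146.31 MPa
τ_m = K_s·8F_mD/(πd³) = 1.0445 × 177.46 = 185.35 MPa
Soderberg: 1/n_f = τ_a/S_se + τ_m/S_sy = 146.31/173 + 185.35/440 = 0.84573 + 0.42126 = 1.267
n_f = 1/1.267 = 0.7893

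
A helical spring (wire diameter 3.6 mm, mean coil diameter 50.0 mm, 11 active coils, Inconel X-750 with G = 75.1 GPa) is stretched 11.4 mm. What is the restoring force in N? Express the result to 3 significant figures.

13.1 N

k = Gd⁴/(8D³N_a) = (75.1×10³)(3.6⁴)/(8·50.0³·11) = 1.1467 N/mm
F = k·δ = 1.1467 × 11.4 = 13.073 N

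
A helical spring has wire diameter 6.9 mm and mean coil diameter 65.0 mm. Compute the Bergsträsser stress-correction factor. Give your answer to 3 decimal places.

1.144

C = D/d = 65.0/6.9 = 9.4203
K_B = (4C+2)/(4C−3) = 39.681/34.681 = 1.1442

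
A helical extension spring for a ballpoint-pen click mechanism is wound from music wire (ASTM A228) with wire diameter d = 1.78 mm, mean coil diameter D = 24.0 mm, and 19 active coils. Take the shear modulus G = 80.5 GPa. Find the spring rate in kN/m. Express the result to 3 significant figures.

k = Gd⁴/(8D³N_a) = (80.5×10³ × 1.78⁴) / (8 × 24.0³ × 19)
  = 808120 / 2.10125e+06 = 0.38459 N/mm

0.385 kN/m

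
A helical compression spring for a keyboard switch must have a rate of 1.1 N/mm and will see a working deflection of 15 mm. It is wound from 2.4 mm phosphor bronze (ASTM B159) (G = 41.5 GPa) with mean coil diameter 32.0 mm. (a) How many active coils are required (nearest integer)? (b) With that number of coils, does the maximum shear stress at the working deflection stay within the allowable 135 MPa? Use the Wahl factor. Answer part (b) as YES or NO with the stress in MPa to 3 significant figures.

(a) 5 coils; (b) YES, τ_max = 103 MPa

N_a = Gd⁴/(8D³k) = (41.5×10³)(2.4⁴)/(8·32.0³·1.1) = 4.775 → N_a = 5
Actual rate k = Gd⁴/(8D³·5) = 1.0505 N/mm
Working load F = kδ = 1.0505·15 = 15.757 N
C = 32.0/2.4 = 13.3333; K_W = (4C−1)/(4C−4)+0.615/C = 1.1069
τ_max = K_W·8FD/(πd³) = 1.1069·92.882 = 102.81 MPa
τ_max ≤ 135 MPa → acceptable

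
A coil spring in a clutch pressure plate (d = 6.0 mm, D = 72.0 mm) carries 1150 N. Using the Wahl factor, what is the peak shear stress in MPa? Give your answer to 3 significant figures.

Spring index C = D/d = 72.0/6.0 = 12.0000
K_W = (4C−1)/(4C−4) + 0.615/C = 47.000/44.000 + 0.0512 = 1.1194
τ₀ = 8FD/(πd³) = 8·1150·72.0/(π·6.0³) = 662400/678.58 = 976.15 MPa
τ_max = K·τ₀ = 1.1194 × 976.15 = 1092.7 MPa

1090 MPa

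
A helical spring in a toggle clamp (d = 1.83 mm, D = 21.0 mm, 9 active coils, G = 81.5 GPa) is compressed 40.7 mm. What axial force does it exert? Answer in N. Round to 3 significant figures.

55.8 N

k = Gd⁴/(8D³N_a) = (81.5×10³)(1.83⁴)/(8·21.0³·9) = 1.3708 N/mm
F = k·δ = 1.3708 × 40.7 = 55.791 N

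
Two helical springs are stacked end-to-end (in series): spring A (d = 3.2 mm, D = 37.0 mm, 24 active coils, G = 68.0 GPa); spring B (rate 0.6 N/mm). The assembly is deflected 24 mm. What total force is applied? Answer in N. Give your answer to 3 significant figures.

7.92 N

k_A = Gd⁴/(8D³N_a) = (68.0×10³)(3.2⁴)/(8·37.0³·24) = 0.73317 N/mm
Series: 1/k_eq = 1/0.73317 + 1/0.6 = 3.0306; k_eq = 0.32997 N/mm
F = k_eq·δ = 0.32997·24 = 7.9192 N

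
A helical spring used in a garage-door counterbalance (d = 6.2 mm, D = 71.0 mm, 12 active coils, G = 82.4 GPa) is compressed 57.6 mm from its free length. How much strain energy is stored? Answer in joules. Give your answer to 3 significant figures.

k = Gd⁴/(8D³N_a) = (82.4×10³)(6.2⁴)/(8·71.0³·12) = 3.5436 N/mm
U = ½kδ² = 0.5 × 3.5436 × 57.6² = 5878.4 N·mm = 5.8784 J

5.88 J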